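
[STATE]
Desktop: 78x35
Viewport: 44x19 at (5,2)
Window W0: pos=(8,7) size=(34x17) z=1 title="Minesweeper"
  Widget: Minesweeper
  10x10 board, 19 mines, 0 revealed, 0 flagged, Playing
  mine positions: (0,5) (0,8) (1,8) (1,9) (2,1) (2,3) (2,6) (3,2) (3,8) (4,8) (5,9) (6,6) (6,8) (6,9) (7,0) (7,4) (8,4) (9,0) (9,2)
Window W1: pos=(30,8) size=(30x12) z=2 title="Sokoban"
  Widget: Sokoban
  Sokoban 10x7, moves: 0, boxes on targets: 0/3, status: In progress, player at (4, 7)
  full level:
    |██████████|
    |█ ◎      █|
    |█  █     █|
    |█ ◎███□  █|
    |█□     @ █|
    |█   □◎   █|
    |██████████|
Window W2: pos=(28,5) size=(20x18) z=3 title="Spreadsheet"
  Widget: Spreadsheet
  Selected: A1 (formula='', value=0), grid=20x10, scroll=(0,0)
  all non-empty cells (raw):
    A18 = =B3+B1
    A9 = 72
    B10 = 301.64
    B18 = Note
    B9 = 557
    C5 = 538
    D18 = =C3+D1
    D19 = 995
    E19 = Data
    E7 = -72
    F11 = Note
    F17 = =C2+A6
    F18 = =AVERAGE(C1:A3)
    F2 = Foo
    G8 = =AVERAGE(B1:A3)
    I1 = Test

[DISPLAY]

                                            
                                            
                                            
                       ┏━━━━━━━━━━━━━━━━━━┓ 
                       ┃ Spreadsheet      ┃ 
   ┏━━━━━━━━━━━━━━━━━━━┠──────────────────┨ 
   ┃ Minesweeper       ┃A1:               ┃━
   ┠───────────────────┃       A       B  ┃ 
   ┃■■■■■■■■■■         ┃------------------┃─
   ┃■■■■■■■■■■         ┃  1      [0]      ┃ 
   ┃■■■■■■■■■■         ┃  2        0      ┃ 
   ┃■■■■■■■■■■         ┃  3        0      ┃ 
   ┃■■■■■■■■■■         ┃  4        0      ┃ 
   ┃■■■■■■■■■■         ┃  5        0      ┃ 
   ┃■■■■■■■■■■         ┃  6        0      ┃ 
   ┃■■■■■■■■■■         ┃  7        0      ┃ 
   ┃■■■■■■■■■■         ┃  8        0      ┃ 
   ┃■■■■■■■■■■         ┃  9       72     5┃━
   ┃                   ┃ 10        0  301.┃ 


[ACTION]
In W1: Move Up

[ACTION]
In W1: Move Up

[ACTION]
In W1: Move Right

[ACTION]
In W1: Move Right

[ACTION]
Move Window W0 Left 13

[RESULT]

                                            
                                            
                                            
                       ┏━━━━━━━━━━━━━━━━━━┓ 
                       ┃ Spreadsheet      ┃ 
━━━━━━━━━━━━━━━━━━━━━━━┠──────────────────┨ 
esweeper               ┃A1:               ┃━
───────────────────────┃       A       B  ┃ 
■■■■■■                 ┃------------------┃─
■■■■■■                 ┃  1      [0]      ┃ 
■■■■■■                 ┃  2        0      ┃ 
■■■■■■                 ┃  3        0      ┃ 
■■■■■■                 ┃  4        0      ┃ 
■■■■■■                 ┃  5        0      ┃ 
■■■■■■                 ┃  6        0      ┃ 
■■■■■■                 ┃  7        0      ┃ 
■■■■■■                 ┃  8        0      ┃ 
■■■■■■                 ┃  9       72     5┃━
                       ┃ 10        0  301.┃ 


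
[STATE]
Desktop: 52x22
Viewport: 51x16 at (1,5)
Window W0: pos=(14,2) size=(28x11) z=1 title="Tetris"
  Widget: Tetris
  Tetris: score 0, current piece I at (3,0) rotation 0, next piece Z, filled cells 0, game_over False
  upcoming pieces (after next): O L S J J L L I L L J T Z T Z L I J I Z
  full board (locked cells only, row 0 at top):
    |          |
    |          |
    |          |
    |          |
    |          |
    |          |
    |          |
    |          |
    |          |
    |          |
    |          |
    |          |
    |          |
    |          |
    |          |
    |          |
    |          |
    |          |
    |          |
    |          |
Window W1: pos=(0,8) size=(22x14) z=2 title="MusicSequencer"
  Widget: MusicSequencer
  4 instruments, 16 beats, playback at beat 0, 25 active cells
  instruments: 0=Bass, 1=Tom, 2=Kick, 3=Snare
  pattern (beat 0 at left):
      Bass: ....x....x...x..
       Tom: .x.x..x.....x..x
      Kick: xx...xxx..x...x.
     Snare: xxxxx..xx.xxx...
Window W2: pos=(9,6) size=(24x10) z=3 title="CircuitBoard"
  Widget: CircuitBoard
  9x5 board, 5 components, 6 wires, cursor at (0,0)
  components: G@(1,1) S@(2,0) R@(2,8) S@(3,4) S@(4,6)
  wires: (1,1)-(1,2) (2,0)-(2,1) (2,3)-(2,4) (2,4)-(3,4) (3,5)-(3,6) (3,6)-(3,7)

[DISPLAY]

             ┃          │Next:          ┃          
        ┏━━━━━━━━━━━━━━━━━━━━━━┓        ┃          
        ┃ CircuitBoard         ┃        ┃          
━━━━━━━━┠──────────────────────┨        ┃          
 MusicSe┃   0 1 2 3 4 5 6 7 8  ┃        ┃          
────────┃0  [.]                ┃        ┃          
      ▼1┃                      ┃        ┃          
  Bass··┃1       G ─ ·         ┃━━━━━━━━┛          
   Tom·█┃                      ┃                   
  Kick██┃2   S ─ ·       · ─ · ┃                   
 Snare██┗━━━━━━━━━━━━━━━━━━━━━━┛                   
                    ┃                              
                    ┃                              
                    ┃                              
                    ┃                              
                    ┃                              


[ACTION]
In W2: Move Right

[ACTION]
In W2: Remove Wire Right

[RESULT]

             ┃          │Next:          ┃          
        ┏━━━━━━━━━━━━━━━━━━━━━━┓        ┃          
        ┃ CircuitBoard         ┃        ┃          
━━━━━━━━┠──────────────────────┨        ┃          
 MusicSe┃   0 1 2 3 4 5 6 7 8  ┃        ┃          
────────┃0      [.]            ┃        ┃          
      ▼1┃                      ┃        ┃          
  Bass··┃1       G ─ ·         ┃━━━━━━━━┛          
   Tom·█┃                      ┃                   
  Kick██┃2   S ─ ·       · ─ · ┃                   
 Snare██┗━━━━━━━━━━━━━━━━━━━━━━┛                   
                    ┃                              
                    ┃                              
                    ┃                              
                    ┃                              
                    ┃                              


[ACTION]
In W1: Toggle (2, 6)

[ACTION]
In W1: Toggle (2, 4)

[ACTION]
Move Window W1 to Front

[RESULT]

             ┃          │Next:          ┃          
        ┏━━━━━━━━━━━━━━━━━━━━━━┓        ┃          
        ┃ CircuitBoard         ┃        ┃          
━━━━━━━━━━━━━━━━━━━━┓──────────┨        ┃          
 MusicSequencer     ┃ 5 6 7 8  ┃        ┃          
────────────────────┨          ┃        ┃          
      ▼1234567890123┃          ┃        ┃          
  Bass····█····█···█┃·         ┃━━━━━━━━┛          
   Tom·█·█··█·····█·┃          ┃                   
  Kick██··██·█··█···┃    · ─ · ┃                   
 Snare█████··██·███·┃━━━━━━━━━━┛                   
                    ┃                              
                    ┃                              
                    ┃                              
                    ┃                              
                    ┃                              


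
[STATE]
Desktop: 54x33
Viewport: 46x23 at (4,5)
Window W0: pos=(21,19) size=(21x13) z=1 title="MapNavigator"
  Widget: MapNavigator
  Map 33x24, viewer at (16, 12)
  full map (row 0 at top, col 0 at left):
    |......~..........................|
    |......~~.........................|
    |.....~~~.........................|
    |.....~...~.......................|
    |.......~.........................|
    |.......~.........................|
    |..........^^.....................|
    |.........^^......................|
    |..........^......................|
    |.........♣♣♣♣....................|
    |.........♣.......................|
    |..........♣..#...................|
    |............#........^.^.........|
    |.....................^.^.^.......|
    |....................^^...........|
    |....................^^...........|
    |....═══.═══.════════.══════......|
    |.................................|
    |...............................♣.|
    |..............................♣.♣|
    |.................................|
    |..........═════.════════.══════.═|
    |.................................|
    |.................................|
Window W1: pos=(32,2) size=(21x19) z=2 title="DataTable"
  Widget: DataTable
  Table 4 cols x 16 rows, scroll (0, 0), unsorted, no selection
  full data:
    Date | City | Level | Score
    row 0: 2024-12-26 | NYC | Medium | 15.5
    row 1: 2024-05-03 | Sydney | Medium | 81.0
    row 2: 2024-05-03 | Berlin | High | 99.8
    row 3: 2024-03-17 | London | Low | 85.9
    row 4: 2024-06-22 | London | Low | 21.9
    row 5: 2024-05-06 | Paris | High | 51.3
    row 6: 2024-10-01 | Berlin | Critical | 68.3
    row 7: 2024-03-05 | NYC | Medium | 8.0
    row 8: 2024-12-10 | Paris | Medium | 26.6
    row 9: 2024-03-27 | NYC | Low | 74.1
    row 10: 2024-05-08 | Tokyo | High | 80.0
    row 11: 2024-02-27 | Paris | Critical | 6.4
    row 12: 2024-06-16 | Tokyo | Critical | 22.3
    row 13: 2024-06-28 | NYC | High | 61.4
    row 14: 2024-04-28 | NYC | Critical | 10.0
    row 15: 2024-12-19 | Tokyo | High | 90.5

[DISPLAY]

                            ┃Date      │City  
                            ┃──────────┼──────
                            ┃2024-12-26│NYC   
                            ┃2024-05-03│Sydney
                            ┃2024-05-03│Berlin
                            ┃2024-03-17│London
                            ┃2024-06-22│London
                            ┃2024-05-06│Paris 
                            ┃2024-10-01│Berlin
                            ┃2024-03-05│NYC   
                            ┃2024-12-10│Paris 
                            ┃2024-03-27│NYC   
                            ┃2024-05-08│Tokyo 
                            ┃2024-02-27│Paris 
                 ┏━━━━━━━━━━┃2024-06-16│Tokyo 
                 ┃ MapNaviga┗━━━━━━━━━━━━━━━━━
                 ┠───────────────────┨        
                 ┃...^...............┃        
                 ┃..♣♣♣♣.............┃        
                 ┃..♣................┃        
                 ┃...♣..#............┃        
                 ┃.....#...@....^.^..┃        
                 ┃..............^.^.^┃        


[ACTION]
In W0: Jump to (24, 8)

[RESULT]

                            ┃Date      │City  
                            ┃──────────┼──────
                            ┃2024-12-26│NYC   
                            ┃2024-05-03│Sydney
                            ┃2024-05-03│Berlin
                            ┃2024-03-17│London
                            ┃2024-06-22│London
                            ┃2024-05-06│Paris 
                            ┃2024-10-01│Berlin
                            ┃2024-03-05│NYC   
                            ┃2024-12-10│Paris 
                            ┃2024-03-27│NYC   
                            ┃2024-05-08│Tokyo 
                            ┃2024-02-27│Paris 
                 ┏━━━━━━━━━━┃2024-06-16│Tokyo 
                 ┃ MapNaviga┗━━━━━━━━━━━━━━━━━
                 ┠───────────────────┨        
                 ┃.................. ┃        
                 ┃.................. ┃        
                 ┃.................. ┃        
                 ┃.................. ┃        
                 ┃.........@........ ┃        
                 ┃.................. ┃        


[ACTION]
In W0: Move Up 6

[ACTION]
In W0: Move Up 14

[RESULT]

                            ┃Date      │City  
                            ┃──────────┼──────
                            ┃2024-12-26│NYC   
                            ┃2024-05-03│Sydney
                            ┃2024-05-03│Berlin
                            ┃2024-03-17│London
                            ┃2024-06-22│London
                            ┃2024-05-06│Paris 
                            ┃2024-10-01│Berlin
                            ┃2024-03-05│NYC   
                            ┃2024-12-10│Paris 
                            ┃2024-03-27│NYC   
                            ┃2024-05-08│Tokyo 
                            ┃2024-02-27│Paris 
                 ┏━━━━━━━━━━┃2024-06-16│Tokyo 
                 ┃ MapNaviga┗━━━━━━━━━━━━━━━━━
                 ┠───────────────────┨        
                 ┃                   ┃        
                 ┃                   ┃        
                 ┃                   ┃        
                 ┃                   ┃        
                 ┃.........@........ ┃        
                 ┃.................. ┃        


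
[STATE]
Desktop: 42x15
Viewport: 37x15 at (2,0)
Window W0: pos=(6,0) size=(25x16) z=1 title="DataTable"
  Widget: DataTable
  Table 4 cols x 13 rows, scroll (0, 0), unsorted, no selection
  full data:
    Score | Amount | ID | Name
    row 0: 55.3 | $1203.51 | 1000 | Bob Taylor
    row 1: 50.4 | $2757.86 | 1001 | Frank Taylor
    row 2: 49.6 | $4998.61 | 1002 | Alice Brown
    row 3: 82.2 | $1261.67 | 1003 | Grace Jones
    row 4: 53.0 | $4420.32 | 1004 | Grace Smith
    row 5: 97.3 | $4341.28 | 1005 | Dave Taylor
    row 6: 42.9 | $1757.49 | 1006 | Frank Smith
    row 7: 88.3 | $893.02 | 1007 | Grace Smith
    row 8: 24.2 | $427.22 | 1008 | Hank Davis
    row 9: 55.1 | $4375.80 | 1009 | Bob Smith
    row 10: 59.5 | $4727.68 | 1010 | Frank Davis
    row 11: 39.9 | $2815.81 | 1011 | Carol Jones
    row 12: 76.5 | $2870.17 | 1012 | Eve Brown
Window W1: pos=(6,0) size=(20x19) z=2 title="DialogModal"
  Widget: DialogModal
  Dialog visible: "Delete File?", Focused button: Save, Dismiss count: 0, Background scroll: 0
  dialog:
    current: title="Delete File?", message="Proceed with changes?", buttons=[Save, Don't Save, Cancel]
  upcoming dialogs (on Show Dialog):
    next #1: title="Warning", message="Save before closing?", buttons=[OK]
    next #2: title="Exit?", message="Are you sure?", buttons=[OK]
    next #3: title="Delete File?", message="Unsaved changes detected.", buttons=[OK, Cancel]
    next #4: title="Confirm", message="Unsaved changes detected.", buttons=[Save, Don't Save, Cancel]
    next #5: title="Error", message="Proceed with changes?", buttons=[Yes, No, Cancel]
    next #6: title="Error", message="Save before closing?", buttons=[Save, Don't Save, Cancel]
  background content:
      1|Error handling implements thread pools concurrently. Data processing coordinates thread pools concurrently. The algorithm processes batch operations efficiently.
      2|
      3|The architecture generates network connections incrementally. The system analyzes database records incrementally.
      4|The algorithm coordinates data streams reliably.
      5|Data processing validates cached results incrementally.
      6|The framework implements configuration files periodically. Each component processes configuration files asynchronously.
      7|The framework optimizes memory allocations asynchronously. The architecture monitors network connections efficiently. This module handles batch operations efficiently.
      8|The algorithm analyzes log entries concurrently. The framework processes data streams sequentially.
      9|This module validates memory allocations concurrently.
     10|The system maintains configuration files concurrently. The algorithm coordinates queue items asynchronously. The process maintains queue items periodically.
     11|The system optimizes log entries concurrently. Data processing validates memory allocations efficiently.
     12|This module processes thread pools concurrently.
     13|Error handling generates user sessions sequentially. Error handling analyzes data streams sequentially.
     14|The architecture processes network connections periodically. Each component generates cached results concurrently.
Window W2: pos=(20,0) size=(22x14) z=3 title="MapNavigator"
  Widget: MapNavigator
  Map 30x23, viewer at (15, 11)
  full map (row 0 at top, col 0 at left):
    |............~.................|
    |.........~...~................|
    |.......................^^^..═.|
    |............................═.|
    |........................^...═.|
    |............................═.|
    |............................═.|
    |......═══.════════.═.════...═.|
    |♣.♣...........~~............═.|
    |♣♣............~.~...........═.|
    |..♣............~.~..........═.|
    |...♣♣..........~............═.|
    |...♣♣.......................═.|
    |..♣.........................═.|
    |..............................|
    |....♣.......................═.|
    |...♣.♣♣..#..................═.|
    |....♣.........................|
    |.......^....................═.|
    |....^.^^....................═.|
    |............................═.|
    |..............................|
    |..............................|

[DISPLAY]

    ┏━━━━━━━━━━━━━┏━━━━━━━━━━━━━━━━━━
    ┃ DialogModal ┃ MapNavigator     
    ┠─────────────┠──────────────────
    ┃Error handlin┃..................
    ┃             ┃.═══.════════.═.══
    ┃The architect┃.........~~.......
    ┃The algorithm┃.........~.~......
    ┃Data processi┃..........~.~.....
    ┃Th┌──────────┃..........@.......
    ┃Th│Delete Fil┃..................
    ┃Th│Proceed wi┃..................
    ┃Th│[Save]  Do┃..................
    ┃Th└──────────┃..................
    ┃The system op┗━━━━━━━━━━━━━━━━━━
    ┃This module proces┃│Bob┃        


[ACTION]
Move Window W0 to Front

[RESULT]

    ┏━━━━━━━━━━━━━━━━━━━━━━━┓━━━━━━━━
    ┃ DataTable             ┃tor     
    ┠───────────────────────┨────────
    ┃Score│Amount  │ID  │Nam┃........
    ┃─────┼────────┼────┼───┃═══.═.══
    ┃55.3 │$1203.51│1000│Bob┃~.......
    ┃50.4 │$2757.86│1001│Fra┃.~......
    ┃49.6 │$4998.61│1002│Ali┃~.~.....
    ┃82.2 │$1261.67│1003│Gra┃@.......
    ┃53.0 │$4420.32│1004│Gra┃........
    ┃97.3 │$4341.28│1005│Dav┃........
    ┃42.9 │$1757.49│1006│Fra┃........
    ┃88.3 │$893.02 │1007│Gra┃........
    ┃24.2 │$427.22 │1008│Han┃━━━━━━━━
    ┃55.1 │$4375.80│1009│Bob┃        


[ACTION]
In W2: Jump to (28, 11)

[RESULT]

    ┏━━━━━━━━━━━━━━━━━━━━━━━┓━━━━━━━━
    ┃ DataTable             ┃tor     
    ┠───────────────────────┨────────
    ┃Score│Amount  │ID  │Nam┃═.      
    ┃─────┼────────┼────┼───┃═.      
    ┃55.3 │$1203.51│1000│Bob┃═.      
    ┃50.4 │$2757.86│1001│Fra┃═.      
    ┃49.6 │$4998.61│1002│Ali┃═.      
    ┃82.2 │$1261.67│1003│Gra┃@.      
    ┃53.0 │$4420.32│1004│Gra┃═.      
    ┃97.3 │$4341.28│1005│Dav┃═.      
    ┃42.9 │$1757.49│1006│Fra┃..      
    ┃88.3 │$893.02 │1007│Gra┃═.      
    ┃24.2 │$427.22 │1008│Han┃━━━━━━━━
    ┃55.1 │$4375.80│1009│Bob┃        


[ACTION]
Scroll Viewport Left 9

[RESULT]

      ┏━━━━━━━━━━━━━━━━━━━━━━━┓━━━━━━
      ┃ DataTable             ┃tor   
      ┠───────────────────────┨──────
      ┃Score│Amount  │ID  │Nam┃═.    
      ┃─────┼────────┼────┼───┃═.    
      ┃55.3 │$1203.51│1000│Bob┃═.    
      ┃50.4 │$2757.86│1001│Fra┃═.    
      ┃49.6 │$4998.61│1002│Ali┃═.    
      ┃82.2 │$1261.67│1003│Gra┃@.    
      ┃53.0 │$4420.32│1004│Gra┃═.    
      ┃97.3 │$4341.28│1005│Dav┃═.    
      ┃42.9 │$1757.49│1006│Fra┃..    
      ┃88.3 │$893.02 │1007│Gra┃═.    
      ┃24.2 │$427.22 │1008│Han┃━━━━━━
      ┃55.1 │$4375.80│1009│Bob┃      


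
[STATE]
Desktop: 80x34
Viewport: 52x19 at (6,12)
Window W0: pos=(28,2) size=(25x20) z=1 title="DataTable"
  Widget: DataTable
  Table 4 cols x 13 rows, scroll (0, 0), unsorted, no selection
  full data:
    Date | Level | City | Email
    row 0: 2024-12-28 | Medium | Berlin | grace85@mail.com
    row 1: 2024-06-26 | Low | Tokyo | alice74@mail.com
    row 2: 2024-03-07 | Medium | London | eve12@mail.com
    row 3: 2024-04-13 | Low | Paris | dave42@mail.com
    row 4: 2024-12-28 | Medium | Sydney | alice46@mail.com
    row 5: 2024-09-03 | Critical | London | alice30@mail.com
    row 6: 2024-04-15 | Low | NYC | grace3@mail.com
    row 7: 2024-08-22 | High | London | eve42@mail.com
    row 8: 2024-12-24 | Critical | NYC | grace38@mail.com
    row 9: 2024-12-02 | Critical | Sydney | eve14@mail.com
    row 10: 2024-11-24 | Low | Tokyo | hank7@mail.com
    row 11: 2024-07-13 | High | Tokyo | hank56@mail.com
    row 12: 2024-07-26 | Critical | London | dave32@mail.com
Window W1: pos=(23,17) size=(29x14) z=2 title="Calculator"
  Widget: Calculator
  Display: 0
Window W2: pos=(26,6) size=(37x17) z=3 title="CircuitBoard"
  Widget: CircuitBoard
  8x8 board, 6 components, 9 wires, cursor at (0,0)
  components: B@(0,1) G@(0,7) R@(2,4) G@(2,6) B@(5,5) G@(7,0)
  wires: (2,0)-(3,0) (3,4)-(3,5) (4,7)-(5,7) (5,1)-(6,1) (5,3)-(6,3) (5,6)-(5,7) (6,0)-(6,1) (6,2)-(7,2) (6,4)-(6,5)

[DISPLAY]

                    ┃1                              
                    ┃                               
                    ┃2   ·               R       G  
                    ┃    │                          
                    ┃3   ·               · ─ ·      
                 ┏━━┃                               
                 ┃ C┃4                              
                 ┠──┃                               
                 ┃  ┃5       ·       ·       B   · ─
                 ┃┌─┃        │       │              
                 ┃│ ┗━━━━━━━━━━━━━━━━━━━━━━━━━━━━━━━
                 ┃├───┼───┼───┼───┤          ┃      
                 ┃│ 4 │ 5 │ 6 │ × │          ┃      
                 ┃├───┼───┼───┼───┤          ┃      
                 ┃│ 1 │ 2 │ 3 │ - │          ┃      
                 ┃├───┼───┼───┼───┤          ┃      
                 ┃│ 0 │ . │ = │ + │          ┃      
                 ┃└───┴───┴───┴───┘          ┃      
                 ┗━━━━━━━━━━━━━━━━━━━━━━━━━━━┛      


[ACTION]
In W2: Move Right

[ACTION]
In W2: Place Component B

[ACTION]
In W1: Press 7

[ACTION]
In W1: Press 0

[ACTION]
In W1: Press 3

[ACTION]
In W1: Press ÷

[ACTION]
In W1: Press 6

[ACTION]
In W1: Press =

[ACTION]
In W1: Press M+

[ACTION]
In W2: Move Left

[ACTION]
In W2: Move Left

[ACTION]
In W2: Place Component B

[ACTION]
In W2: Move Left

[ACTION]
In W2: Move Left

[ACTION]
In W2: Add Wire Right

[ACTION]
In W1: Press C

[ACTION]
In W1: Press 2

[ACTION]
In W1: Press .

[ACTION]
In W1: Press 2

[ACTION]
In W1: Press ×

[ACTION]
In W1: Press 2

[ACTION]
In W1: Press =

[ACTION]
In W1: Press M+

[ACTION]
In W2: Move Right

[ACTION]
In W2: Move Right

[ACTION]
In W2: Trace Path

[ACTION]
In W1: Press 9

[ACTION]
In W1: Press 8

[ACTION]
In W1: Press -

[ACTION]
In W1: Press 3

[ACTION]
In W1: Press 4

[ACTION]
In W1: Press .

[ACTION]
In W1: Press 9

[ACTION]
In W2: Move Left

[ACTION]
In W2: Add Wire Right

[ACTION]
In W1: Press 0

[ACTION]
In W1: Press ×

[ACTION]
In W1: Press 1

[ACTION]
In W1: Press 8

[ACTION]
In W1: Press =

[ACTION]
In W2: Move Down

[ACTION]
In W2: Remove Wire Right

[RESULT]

                    ┃1      [.]                     
                    ┃                               
                    ┃2   ·               R       G  
                    ┃    │                          
                    ┃3   ·               · ─ ·      
                 ┏━━┃                               
                 ┃ C┃4                              
                 ┠──┃                               
                 ┃  ┃5       ·       ·       B   · ─
                 ┃┌─┃        │       │              
                 ┃│ ┗━━━━━━━━━━━━━━━━━━━━━━━━━━━━━━━
                 ┃├───┼───┼───┼───┤          ┃      
                 ┃│ 4 │ 5 │ 6 │ × │          ┃      
                 ┃├───┼───┼───┼───┤          ┃      
                 ┃│ 1 │ 2 │ 3 │ - │          ┃      
                 ┃├───┼───┼───┼───┤          ┃      
                 ┃│ 0 │ . │ = │ + │          ┃      
                 ┃└───┴───┴───┴───┘          ┃      
                 ┗━━━━━━━━━━━━━━━━━━━━━━━━━━━┛      


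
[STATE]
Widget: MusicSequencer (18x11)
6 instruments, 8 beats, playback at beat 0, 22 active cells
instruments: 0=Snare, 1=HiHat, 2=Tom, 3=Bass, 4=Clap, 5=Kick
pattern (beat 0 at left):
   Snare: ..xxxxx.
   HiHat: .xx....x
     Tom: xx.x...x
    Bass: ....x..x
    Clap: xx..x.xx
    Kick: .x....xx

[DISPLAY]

      ▼1234567    
 Snare··█████·    
 HiHat·██····█    
   Tom██·█···█    
  Bass····█··█    
  Clap██··█·██    
  Kick·█····██    
                  
                  
                  
                  


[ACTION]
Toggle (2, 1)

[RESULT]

      ▼1234567    
 Snare··█████·    
 HiHat·██····█    
   Tom█··█···█    
  Bass····█··█    
  Clap██··█·██    
  Kick·█····██    
                  
                  
                  
                  


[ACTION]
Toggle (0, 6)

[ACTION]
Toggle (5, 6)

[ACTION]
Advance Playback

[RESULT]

      0▼234567    
 Snare··████··    
 HiHat·██····█    
   Tom█··█···█    
  Bass····█··█    
  Clap██··█·██    
  Kick·█·····█    
                  
                  
                  
                  


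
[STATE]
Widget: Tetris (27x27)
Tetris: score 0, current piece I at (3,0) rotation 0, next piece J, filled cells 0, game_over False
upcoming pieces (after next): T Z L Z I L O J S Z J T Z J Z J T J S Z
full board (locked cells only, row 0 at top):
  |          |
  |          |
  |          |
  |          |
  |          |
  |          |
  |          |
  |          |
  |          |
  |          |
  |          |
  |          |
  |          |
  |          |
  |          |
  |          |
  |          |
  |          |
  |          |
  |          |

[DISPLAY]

   ████   │Next:           
          │█               
          │███             
          │                
          │                
          │                
          │Score:          
          │0               
          │                
          │                
          │                
          │                
          │                
          │                
          │                
          │                
          │                
          │                
          │                
          │                
          │                
          │                
          │                
          │                
          │                
          │                
          │                


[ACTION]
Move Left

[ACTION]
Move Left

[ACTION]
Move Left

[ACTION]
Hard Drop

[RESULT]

   █      │Next:           
   ███    │ ▒              
          │▒▒▒             
          │                
          │                
          │                
          │Score:          
          │0               
          │                
          │                
          │                
          │                
          │                
          │                
          │                
          │                
          │                
          │                
          │                
████      │                
          │                
          │                
          │                
          │                
          │                
          │                
          │                


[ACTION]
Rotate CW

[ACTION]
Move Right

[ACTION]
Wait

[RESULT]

          │Next:           
    ██    │ ▒              
    █     │▒▒▒             
    █     │                
          │                
          │                
          │Score:          
          │0               
          │                
          │                
          │                
          │                
          │                
          │                
          │                
          │                
          │                
          │                
          │                
████      │                
          │                
          │                
          │                
          │                
          │                
          │                
          │                


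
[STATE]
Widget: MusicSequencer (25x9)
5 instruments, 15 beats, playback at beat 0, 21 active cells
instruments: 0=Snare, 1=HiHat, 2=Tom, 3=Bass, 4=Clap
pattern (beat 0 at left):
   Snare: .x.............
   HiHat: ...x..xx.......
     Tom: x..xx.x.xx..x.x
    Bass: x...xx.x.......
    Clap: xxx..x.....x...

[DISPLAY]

      ▼12345678901234    
 Snare·█·············    
 HiHat···█··██·······    
   Tom█··██·█·██··█·█    
  Bass█···██·█·······    
  Clap███··█·····█···    
                         
                         
                         


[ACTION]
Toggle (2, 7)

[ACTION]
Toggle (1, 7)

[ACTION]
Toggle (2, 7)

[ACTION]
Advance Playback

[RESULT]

      0▼2345678901234    
 Snare·█·············    
 HiHat···█··█········    
   Tom█··██·█·██··█·█    
  Bass█···██·█·······    
  Clap███··█·····█···    
                         
                         
                         


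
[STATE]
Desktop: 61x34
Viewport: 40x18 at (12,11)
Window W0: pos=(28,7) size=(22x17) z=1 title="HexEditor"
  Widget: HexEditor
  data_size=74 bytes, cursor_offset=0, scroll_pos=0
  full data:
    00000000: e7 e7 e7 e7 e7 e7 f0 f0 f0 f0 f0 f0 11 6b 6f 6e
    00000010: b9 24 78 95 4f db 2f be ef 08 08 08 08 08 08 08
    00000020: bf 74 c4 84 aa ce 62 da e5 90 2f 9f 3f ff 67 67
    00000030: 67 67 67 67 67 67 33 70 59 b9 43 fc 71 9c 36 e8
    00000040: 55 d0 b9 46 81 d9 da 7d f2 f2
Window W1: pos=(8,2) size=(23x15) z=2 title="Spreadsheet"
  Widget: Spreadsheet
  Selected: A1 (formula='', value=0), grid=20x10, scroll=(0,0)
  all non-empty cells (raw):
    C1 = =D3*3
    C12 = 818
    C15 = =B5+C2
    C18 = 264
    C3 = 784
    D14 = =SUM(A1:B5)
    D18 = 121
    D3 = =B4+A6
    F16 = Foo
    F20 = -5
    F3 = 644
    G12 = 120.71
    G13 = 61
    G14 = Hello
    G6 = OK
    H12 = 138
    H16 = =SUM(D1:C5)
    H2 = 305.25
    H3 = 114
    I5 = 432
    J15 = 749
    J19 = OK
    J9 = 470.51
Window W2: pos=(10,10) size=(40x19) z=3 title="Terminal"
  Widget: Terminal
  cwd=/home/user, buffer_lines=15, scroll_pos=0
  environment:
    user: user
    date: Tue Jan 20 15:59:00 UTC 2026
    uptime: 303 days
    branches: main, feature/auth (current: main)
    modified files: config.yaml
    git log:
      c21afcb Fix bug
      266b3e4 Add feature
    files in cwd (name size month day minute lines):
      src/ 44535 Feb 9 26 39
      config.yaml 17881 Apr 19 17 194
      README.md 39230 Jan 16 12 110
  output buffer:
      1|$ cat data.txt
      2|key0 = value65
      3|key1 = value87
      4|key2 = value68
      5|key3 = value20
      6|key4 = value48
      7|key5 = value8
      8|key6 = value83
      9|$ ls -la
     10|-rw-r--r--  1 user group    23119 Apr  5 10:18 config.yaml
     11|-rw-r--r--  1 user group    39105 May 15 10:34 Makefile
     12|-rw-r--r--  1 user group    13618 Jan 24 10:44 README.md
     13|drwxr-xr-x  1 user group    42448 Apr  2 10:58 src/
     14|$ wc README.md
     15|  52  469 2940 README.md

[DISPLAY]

Terminal                             ┃  
─────────────────────────────────────┨  
 cat data.txt                        ┃  
ey0 = value65                        ┃  
ey1 = value87                        ┃  
ey2 = value68                        ┃  
ey3 = value20                        ┃  
ey4 = value48                        ┃  
ey5 = value8                         ┃  
ey6 = value83                        ┃  
 ls -la                              ┃  
rw-r--r--  1 user group    23119 Apr ┃  
rw-r--r--  1 user group    39105 May ┃  
rw-r--r--  1 user group    13618 Jan ┃  
rwxr-xr-x  1 user group    42448 Apr ┃  
 wc README.md                        ┃  
 52  469 2940 README.md              ┃  
━━━━━━━━━━━━━━━━━━━━━━━━━━━━━━━━━━━━━┛  


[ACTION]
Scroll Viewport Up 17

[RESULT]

                                        
                                        
━━━━━━━━━━━━━━━━━━┓                     
readsheet         ┃                     
──────────────────┨                     
                  ┃                     
    A       B     ┃                     
------------------┃━━━━━━━━━━━━━━━━━━┓  
      [0]       0 ┃exEditor          ┃  
        0       0 ┃──────────────────┨  
━━━━━━━━━━━━━━━━━━━━━━━━━━━━━━━━━━━━━┓  
Terminal                             ┃  
─────────────────────────────────────┨  
 cat data.txt                        ┃  
ey0 = value65                        ┃  
ey1 = value87                        ┃  
ey2 = value68                        ┃  
ey3 = value20                        ┃  


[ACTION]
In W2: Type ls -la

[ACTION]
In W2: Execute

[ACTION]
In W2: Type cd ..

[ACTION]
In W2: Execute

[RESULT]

                                        
                                        
━━━━━━━━━━━━━━━━━━┓                     
readsheet         ┃                     
──────────────────┨                     
                  ┃                     
    A       B     ┃                     
------------------┃━━━━━━━━━━━━━━━━━━┓  
      [0]       0 ┃exEditor          ┃  
        0       0 ┃──────────────────┨  
━━━━━━━━━━━━━━━━━━━━━━━━━━━━━━━━━━━━━┓  
Terminal                             ┃  
─────────────────────────────────────┨  
ey6 = value83                        ┃  
 ls -la                              ┃  
rw-r--r--  1 user group    23119 Apr ┃  
rw-r--r--  1 user group    39105 May ┃  
rw-r--r--  1 user group    13618 Jan ┃  


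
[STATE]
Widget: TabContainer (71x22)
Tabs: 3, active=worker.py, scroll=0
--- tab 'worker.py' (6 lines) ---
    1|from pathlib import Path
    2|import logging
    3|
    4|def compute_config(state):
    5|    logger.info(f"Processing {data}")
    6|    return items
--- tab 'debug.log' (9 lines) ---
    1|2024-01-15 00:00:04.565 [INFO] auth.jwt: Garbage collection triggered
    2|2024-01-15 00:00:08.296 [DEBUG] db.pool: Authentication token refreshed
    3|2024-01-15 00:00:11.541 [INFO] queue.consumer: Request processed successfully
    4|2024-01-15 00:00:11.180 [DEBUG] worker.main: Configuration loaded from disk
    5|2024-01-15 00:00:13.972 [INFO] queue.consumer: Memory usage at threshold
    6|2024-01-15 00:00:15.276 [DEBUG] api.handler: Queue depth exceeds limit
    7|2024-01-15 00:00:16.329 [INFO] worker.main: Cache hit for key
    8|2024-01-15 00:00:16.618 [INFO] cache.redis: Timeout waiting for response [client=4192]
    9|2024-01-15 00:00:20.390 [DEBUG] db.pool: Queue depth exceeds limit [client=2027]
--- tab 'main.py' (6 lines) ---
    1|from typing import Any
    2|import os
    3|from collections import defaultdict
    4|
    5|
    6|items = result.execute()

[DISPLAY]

[worker.py]│ debug.log │ main.py                                       
───────────────────────────────────────────────────────────────────────
from pathlib import Path                                               
import logging                                                         
                                                                       
def compute_config(state):                                             
    logger.info(f"Processing {data}")                                  
    return items                                                       
                                                                       
                                                                       
                                                                       
                                                                       
                                                                       
                                                                       
                                                                       
                                                                       
                                                                       
                                                                       
                                                                       
                                                                       
                                                                       
                                                                       


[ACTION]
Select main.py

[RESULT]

 worker.py │ debug.log │[main.py]                                      
───────────────────────────────────────────────────────────────────────
from typing import Any                                                 
import os                                                              
from collections import defaultdict                                    
                                                                       
                                                                       
items = result.execute()                                               
                                                                       
                                                                       
                                                                       
                                                                       
                                                                       
                                                                       
                                                                       
                                                                       
                                                                       
                                                                       
                                                                       
                                                                       
                                                                       
                                                                       


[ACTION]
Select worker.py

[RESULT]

[worker.py]│ debug.log │ main.py                                       
───────────────────────────────────────────────────────────────────────
from pathlib import Path                                               
import logging                                                         
                                                                       
def compute_config(state):                                             
    logger.info(f"Processing {data}")                                  
    return items                                                       
                                                                       
                                                                       
                                                                       
                                                                       
                                                                       
                                                                       
                                                                       
                                                                       
                                                                       
                                                                       
                                                                       
                                                                       
                                                                       
                                                                       


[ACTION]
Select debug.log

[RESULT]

 worker.py │[debug.log]│ main.py                                       
───────────────────────────────────────────────────────────────────────
2024-01-15 00:00:04.565 [INFO] auth.jwt: Garbage collection triggered  
2024-01-15 00:00:08.296 [DEBUG] db.pool: Authentication token refreshed
2024-01-15 00:00:11.541 [INFO] queue.consumer: Request processed succes
2024-01-15 00:00:11.180 [DEBUG] worker.main: Configuration loaded from 
2024-01-15 00:00:13.972 [INFO] queue.consumer: Memory usage at threshol
2024-01-15 00:00:15.276 [DEBUG] api.handler: Queue depth exceeds limit 
2024-01-15 00:00:16.329 [INFO] worker.main: Cache hit for key          
2024-01-15 00:00:16.618 [INFO] cache.redis: Timeout waiting for respons
2024-01-15 00:00:20.390 [DEBUG] db.pool: Queue depth exceeds limit [cli
                                                                       
                                                                       
                                                                       
                                                                       
                                                                       
                                                                       
                                                                       
                                                                       
                                                                       
                                                                       
                                                                       
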